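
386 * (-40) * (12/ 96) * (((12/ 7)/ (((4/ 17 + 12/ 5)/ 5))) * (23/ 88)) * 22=-28298625/ 784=-36095.18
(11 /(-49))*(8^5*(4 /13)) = -1441792 /637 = -2263.41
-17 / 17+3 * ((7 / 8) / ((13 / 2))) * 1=-31 / 52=-0.60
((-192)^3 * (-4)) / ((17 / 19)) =537919488 / 17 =31642322.82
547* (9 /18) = 547 /2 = 273.50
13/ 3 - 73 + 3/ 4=-815/ 12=-67.92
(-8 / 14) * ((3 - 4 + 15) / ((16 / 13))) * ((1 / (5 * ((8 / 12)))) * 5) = -9.75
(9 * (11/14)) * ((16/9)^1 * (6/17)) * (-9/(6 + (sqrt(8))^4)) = -2376/4165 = -0.57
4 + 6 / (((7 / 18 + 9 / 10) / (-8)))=-964 / 29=-33.24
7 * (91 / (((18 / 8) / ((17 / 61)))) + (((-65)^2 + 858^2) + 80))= 2845665683 / 549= 5183361.90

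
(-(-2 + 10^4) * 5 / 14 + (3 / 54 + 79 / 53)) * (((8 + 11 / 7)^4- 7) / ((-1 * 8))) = 26661081190565 / 7126168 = 3741292.82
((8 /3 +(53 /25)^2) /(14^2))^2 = 0.00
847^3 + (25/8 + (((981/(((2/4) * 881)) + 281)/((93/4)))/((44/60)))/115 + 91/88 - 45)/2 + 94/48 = 50383645467150599/82916196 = 607645404.61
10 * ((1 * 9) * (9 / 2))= 405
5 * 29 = 145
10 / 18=5 / 9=0.56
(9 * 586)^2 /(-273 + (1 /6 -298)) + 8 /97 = -16188346832 /332225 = -48727.06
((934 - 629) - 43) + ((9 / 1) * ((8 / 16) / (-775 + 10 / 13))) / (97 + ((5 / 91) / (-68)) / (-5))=175871401568 / 671265045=262.00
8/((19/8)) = 64/19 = 3.37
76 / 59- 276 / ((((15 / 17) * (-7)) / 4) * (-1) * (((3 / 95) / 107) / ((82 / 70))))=-30765869852 / 43365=-709463.16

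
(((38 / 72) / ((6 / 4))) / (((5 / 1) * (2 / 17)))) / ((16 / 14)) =2261 / 4320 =0.52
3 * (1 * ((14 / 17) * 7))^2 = 28812 / 289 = 99.70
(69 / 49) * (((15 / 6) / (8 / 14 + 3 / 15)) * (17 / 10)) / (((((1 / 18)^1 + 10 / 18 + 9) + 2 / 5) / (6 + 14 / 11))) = 5.64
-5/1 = -5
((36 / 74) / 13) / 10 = 0.00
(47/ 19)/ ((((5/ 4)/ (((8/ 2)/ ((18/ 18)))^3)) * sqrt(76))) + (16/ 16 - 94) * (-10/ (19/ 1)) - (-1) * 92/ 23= 6016 * sqrt(19)/ 1805 + 1006/ 19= 67.48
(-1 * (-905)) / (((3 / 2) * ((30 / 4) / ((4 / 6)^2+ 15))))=100636 / 81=1242.42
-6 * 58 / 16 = -87 / 4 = -21.75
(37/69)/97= 37/6693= 0.01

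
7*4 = 28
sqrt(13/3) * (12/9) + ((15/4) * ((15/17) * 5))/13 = 1125/884 + 4 * sqrt(39)/9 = 4.05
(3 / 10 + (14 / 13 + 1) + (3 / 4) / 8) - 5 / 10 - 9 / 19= 59161 / 39520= 1.50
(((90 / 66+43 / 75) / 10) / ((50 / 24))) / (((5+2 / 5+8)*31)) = 3196 / 14279375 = 0.00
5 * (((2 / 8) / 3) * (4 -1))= 1.25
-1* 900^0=-1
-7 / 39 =-0.18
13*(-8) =-104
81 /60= 27 /20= 1.35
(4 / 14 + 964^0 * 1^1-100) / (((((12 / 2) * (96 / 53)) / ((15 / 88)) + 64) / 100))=-4577875 / 59248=-77.27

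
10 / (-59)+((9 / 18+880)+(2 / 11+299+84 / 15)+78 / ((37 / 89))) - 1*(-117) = 357729813 / 240130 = 1489.73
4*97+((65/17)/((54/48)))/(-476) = 7064186/18207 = 387.99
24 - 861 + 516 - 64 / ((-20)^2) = -8029 / 25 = -321.16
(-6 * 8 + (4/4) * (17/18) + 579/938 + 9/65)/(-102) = 12703051/27985230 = 0.45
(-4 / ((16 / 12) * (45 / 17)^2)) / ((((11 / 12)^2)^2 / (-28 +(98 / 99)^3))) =388078337024 / 23676912765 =16.39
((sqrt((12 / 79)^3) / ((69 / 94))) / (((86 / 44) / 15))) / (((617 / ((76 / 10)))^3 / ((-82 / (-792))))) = 845906752 * sqrt(237) / 108734466925532775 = 0.00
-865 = -865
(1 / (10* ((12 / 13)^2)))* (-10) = -169 / 144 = -1.17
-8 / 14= -4 / 7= -0.57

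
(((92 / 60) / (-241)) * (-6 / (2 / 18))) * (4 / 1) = 1656 / 1205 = 1.37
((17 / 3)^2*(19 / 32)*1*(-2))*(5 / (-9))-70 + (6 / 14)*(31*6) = 280313 / 9072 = 30.90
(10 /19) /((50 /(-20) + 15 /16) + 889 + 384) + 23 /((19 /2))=935938 /386517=2.42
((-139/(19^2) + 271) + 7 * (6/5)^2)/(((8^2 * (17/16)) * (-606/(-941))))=5842669/911525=6.41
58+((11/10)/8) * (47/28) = 130437/2240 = 58.23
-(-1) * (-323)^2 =104329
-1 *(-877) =877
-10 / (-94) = 5 / 47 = 0.11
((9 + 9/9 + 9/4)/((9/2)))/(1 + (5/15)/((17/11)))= 833/372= 2.24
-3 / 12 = -1 / 4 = -0.25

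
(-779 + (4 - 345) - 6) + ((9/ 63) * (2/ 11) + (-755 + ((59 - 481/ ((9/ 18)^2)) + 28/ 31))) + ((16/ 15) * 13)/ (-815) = -109285688396/ 29181075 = -3745.09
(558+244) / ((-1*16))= -401 / 8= -50.12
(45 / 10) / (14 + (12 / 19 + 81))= 171 / 3634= 0.05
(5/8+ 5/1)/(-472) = -45/3776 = -0.01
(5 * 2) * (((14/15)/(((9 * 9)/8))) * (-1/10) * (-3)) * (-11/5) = -1232/2025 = -0.61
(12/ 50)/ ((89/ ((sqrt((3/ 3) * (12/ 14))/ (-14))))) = -3 * sqrt(42)/ 109025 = -0.00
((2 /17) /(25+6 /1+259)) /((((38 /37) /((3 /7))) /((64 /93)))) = 1184 /10163195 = 0.00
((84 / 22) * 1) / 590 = 0.01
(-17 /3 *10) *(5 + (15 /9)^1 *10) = -11050 /9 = -1227.78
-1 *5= -5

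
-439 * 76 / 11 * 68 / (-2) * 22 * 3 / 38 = 179112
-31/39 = -0.79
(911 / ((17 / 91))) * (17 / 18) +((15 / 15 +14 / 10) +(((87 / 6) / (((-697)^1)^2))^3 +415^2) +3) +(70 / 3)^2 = 7321582076793219572765861 / 41276148794758846440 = 177380.46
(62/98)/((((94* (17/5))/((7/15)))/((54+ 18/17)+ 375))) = 75547/190162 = 0.40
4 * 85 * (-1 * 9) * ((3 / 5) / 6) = -306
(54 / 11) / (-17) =-54 / 187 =-0.29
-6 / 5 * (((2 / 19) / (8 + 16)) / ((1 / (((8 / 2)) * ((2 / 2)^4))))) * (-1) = 2 / 95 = 0.02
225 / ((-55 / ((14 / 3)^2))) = -980 / 11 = -89.09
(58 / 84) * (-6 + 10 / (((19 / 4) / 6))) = 87 / 19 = 4.58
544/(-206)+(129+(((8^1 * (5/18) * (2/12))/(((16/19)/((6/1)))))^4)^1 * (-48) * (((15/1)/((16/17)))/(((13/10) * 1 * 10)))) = -681524374195/249889536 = -2727.30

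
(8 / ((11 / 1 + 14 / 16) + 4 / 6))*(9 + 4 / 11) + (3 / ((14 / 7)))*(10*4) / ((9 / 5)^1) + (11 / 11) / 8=39.43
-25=-25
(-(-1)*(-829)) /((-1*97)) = 829 /97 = 8.55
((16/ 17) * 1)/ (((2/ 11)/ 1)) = 88/ 17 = 5.18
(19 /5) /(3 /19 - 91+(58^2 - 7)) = 361 /310285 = 0.00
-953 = -953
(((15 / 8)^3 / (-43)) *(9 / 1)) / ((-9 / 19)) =64125 / 22016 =2.91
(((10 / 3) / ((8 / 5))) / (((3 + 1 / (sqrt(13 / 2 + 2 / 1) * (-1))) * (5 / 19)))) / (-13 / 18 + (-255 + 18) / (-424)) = -18.25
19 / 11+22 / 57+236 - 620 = -239443 / 627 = -381.89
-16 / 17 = -0.94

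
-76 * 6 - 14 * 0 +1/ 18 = -8207/ 18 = -455.94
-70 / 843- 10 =-8500 / 843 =-10.08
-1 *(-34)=34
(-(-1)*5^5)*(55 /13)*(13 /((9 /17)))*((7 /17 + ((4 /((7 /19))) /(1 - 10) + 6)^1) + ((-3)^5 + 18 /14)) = -43536109375 /567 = -76783261.68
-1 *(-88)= 88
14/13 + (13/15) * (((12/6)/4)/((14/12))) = 659/455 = 1.45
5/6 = 0.83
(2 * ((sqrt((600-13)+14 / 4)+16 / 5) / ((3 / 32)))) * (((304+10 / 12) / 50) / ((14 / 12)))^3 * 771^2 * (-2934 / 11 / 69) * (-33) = 455301097283488271616 / 616328125+14228159290109008488 * sqrt(2362) / 123265625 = 6348522681329.77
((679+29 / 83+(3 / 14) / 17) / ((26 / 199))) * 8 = 5341206566 / 128401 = 41597.86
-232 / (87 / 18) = -48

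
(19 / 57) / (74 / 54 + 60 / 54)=9 / 67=0.13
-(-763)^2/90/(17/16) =-4657352/765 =-6088.04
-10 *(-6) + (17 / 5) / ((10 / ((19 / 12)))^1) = 36323 / 600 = 60.54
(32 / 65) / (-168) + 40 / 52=1046 / 1365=0.77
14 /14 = 1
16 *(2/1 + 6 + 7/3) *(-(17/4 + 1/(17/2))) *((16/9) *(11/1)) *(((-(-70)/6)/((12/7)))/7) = -2100560/153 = -13729.15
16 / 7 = 2.29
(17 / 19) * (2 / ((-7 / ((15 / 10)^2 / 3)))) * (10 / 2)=-255 / 266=-0.96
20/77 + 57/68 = 5749/5236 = 1.10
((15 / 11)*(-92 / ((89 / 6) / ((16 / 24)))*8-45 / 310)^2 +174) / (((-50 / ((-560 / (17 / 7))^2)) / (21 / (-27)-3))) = 6745996.13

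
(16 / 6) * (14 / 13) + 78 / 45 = 898 / 195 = 4.61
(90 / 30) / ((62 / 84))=126 / 31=4.06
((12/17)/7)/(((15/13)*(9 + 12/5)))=52/6783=0.01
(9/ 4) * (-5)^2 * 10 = 1125/ 2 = 562.50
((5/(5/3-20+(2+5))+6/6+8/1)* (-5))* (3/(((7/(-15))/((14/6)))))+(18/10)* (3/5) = 546543/850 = 642.99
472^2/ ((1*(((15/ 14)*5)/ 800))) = 99807232/ 3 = 33269077.33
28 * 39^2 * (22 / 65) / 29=72072 / 145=497.05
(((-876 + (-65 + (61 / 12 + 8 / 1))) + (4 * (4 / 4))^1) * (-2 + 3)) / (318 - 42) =-3.35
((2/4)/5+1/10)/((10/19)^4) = 130321/50000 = 2.61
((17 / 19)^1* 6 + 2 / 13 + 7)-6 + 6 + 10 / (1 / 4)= 12973 / 247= 52.52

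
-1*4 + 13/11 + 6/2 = 2/11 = 0.18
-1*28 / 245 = -4 / 35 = -0.11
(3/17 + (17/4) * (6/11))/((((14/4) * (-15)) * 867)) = -311/5674515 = -0.00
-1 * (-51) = 51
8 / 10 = 4 / 5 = 0.80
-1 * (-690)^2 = -476100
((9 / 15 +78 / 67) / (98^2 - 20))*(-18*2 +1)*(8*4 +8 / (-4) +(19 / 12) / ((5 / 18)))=-1476909 / 6421280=-0.23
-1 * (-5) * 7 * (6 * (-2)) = -420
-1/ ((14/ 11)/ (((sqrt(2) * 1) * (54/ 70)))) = -297 * sqrt(2)/ 490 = -0.86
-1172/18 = -586/9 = -65.11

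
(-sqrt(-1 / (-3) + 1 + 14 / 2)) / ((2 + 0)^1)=-5 * sqrt(3) / 6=-1.44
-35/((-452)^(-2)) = -7150640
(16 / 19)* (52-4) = 768 / 19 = 40.42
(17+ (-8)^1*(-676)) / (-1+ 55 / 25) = 27125 / 6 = 4520.83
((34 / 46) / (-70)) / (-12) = 17 / 19320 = 0.00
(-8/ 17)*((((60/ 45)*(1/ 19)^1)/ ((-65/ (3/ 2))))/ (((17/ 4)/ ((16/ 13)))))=1024/ 4639895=0.00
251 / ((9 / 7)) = 1757 / 9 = 195.22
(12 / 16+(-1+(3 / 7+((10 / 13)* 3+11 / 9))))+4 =25253 / 3276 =7.71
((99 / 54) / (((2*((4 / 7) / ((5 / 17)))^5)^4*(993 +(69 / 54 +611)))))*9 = 452009259994330678882598876953125 / 413191074177455924314547962374157672382464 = 0.00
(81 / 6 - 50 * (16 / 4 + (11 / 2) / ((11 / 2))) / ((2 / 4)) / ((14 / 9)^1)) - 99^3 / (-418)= 267777 / 133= 2013.36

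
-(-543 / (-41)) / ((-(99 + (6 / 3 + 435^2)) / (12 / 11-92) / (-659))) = 988500 / 235873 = 4.19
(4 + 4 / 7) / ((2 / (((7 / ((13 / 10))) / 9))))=1.37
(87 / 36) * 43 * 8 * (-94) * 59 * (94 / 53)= -1300182056 / 159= -8177245.64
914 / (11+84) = 914 / 95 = 9.62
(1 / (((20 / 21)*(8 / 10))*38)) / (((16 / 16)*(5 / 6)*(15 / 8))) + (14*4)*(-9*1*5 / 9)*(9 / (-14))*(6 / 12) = 85521 / 950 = 90.02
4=4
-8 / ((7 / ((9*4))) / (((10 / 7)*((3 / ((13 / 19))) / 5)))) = -32832 / 637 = -51.54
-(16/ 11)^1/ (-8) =2/ 11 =0.18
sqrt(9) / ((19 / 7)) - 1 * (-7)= 154 / 19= 8.11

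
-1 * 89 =-89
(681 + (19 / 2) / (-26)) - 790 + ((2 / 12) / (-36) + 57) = -147055 / 2808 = -52.37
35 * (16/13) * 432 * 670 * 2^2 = 49872738.46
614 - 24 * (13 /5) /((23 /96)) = 40658 /115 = 353.55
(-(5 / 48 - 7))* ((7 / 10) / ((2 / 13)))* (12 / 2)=30121 / 160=188.26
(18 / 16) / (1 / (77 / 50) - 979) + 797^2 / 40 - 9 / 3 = 15877.22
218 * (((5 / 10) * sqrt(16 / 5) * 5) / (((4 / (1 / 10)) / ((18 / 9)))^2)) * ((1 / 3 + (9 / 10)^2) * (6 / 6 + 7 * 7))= 37387 * sqrt(5) / 600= 139.33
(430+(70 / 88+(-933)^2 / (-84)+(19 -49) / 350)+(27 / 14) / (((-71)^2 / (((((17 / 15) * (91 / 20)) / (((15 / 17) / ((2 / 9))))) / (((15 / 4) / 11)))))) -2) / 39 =-3098611507403 / 12164563125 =-254.72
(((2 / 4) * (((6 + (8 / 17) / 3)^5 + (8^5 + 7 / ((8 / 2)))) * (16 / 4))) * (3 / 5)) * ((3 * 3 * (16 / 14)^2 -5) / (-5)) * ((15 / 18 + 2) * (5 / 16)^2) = -19011102810554375 / 1018352176128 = -18668.50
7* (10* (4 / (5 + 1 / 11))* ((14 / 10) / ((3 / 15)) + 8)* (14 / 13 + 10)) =118800 / 13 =9138.46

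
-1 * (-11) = 11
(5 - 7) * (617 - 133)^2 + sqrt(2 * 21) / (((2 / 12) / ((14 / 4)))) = -468512 + 21 * sqrt(42) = -468375.90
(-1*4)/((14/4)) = -8/7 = -1.14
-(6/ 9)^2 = -4/ 9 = -0.44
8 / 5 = 1.60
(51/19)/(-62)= -51/1178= -0.04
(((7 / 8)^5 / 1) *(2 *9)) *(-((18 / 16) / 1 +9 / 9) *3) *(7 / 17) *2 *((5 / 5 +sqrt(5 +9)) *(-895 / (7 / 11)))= 4467552705 / 65536 +4467552705 *sqrt(14) / 65536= 323236.15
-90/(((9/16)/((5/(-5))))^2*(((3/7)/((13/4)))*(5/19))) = -221312/27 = -8196.74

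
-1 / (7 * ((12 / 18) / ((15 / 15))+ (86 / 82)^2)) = -5043 / 62363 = -0.08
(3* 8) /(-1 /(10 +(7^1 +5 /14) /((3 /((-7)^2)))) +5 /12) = 224928 /3833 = 58.68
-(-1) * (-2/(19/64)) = -128/19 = -6.74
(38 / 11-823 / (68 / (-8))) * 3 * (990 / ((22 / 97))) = 245557440 / 187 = 1313141.39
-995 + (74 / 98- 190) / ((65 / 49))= -73948 / 65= -1137.66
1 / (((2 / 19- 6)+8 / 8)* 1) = -19 / 93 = -0.20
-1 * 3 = -3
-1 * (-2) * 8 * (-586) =-9376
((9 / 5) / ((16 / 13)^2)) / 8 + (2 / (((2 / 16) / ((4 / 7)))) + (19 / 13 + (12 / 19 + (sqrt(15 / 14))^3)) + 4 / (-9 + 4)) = 15* sqrt(210) / 196 + 187398321 / 17704960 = 11.69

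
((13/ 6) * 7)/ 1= 91/ 6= 15.17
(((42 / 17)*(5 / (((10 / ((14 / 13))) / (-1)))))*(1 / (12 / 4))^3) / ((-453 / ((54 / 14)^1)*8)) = 7 / 133484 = 0.00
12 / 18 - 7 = -19 / 3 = -6.33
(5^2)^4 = 390625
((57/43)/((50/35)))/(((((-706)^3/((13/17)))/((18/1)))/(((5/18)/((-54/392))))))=84721/1157561286732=0.00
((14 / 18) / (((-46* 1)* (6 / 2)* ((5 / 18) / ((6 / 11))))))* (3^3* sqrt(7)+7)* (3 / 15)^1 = -378* sqrt(7) / 6325 - 98 / 6325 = -0.17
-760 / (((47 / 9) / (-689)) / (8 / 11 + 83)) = 4340451960 / 517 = 8395458.34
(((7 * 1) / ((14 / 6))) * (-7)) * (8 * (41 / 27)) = -2296 / 9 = -255.11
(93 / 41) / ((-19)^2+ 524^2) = 93 / 11272417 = 0.00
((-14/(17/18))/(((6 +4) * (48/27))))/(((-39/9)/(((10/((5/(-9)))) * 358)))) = -2740311/2210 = -1239.96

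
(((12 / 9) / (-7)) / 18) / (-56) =1 / 5292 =0.00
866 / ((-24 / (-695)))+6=301007 / 12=25083.92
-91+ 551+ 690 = 1150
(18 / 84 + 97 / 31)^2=2105401 / 188356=11.18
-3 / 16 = -0.19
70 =70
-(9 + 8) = -17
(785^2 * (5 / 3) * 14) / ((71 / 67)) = 2890095250 / 213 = 13568522.30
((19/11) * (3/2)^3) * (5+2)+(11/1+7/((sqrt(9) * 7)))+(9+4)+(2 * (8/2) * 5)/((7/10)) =225979/1848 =122.28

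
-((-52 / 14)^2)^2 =-456976 / 2401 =-190.33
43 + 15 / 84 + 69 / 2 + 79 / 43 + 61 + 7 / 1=177609 / 1204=147.52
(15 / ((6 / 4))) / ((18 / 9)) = 5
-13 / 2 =-6.50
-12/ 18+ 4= 3.33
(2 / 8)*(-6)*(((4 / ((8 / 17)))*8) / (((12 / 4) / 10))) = -340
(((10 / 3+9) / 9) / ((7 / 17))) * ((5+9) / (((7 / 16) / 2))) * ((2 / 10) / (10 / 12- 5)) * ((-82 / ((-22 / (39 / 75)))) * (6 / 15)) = -85825792 / 10828125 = -7.93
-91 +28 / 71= -6433 / 71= -90.61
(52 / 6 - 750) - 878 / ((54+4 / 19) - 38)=-367519 / 462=-795.50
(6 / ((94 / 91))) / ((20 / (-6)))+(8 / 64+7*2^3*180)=18947359 / 1880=10078.38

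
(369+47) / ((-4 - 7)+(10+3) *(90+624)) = 0.04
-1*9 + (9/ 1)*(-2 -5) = -72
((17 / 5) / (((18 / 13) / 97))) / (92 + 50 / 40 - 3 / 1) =42874 / 16245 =2.64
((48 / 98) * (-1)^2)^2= 576 / 2401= 0.24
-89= -89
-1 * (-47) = 47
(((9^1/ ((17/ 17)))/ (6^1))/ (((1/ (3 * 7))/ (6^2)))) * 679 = 769986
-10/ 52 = -0.19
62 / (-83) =-62 / 83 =-0.75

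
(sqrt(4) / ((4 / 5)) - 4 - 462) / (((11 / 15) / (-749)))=10414845 / 22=473402.05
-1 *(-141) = 141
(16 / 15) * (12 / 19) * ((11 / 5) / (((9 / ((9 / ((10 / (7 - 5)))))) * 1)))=704 / 2375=0.30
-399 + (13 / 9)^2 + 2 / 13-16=-412.76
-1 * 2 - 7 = -9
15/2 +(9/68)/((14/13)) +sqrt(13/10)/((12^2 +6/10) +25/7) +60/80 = 7*sqrt(130)/10372 +7971/952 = 8.38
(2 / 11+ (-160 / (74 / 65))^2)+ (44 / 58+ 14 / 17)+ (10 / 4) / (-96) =28156957923533 / 1425424704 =19753.38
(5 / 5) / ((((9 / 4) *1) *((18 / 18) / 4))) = 16 / 9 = 1.78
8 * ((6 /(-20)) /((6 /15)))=-6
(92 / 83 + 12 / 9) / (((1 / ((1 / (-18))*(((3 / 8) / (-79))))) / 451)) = 17138 / 59013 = 0.29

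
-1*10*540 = -5400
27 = 27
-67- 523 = -590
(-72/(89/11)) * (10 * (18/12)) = -11880/89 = -133.48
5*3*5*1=75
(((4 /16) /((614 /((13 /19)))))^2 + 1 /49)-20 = -2131800780903 /106698915904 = -19.98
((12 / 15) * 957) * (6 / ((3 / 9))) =13780.80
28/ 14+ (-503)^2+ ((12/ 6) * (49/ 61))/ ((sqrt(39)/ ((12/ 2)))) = 196 * sqrt(39)/ 793+ 253011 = 253012.54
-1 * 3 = -3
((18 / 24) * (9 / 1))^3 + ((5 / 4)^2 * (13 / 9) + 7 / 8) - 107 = 117319 / 576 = 203.68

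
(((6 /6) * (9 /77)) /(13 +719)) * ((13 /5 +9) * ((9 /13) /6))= 261 /1221220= 0.00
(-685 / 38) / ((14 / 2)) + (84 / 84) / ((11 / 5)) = -2.12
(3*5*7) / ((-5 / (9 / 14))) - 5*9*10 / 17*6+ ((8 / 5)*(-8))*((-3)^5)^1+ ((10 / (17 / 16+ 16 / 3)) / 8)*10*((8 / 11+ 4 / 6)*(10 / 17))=1687640321 / 574090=2939.68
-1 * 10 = -10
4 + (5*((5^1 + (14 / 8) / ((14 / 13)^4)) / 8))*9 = 6926909 / 175616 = 39.44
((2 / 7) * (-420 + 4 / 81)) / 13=-68032 / 7371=-9.23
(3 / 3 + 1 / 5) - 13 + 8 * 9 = 301 / 5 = 60.20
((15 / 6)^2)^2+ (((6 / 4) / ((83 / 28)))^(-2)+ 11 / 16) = 19252 / 441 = 43.66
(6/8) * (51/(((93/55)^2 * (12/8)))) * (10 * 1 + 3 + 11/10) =125.75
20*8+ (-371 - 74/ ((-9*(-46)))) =-211.18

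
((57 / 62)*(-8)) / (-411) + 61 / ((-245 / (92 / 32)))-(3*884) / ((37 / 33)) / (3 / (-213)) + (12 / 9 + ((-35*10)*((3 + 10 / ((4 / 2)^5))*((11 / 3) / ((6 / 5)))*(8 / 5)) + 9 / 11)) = 4947800332425697 / 30491251560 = 162269.51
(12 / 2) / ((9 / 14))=28 / 3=9.33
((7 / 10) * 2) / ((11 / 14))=98 / 55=1.78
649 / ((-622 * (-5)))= 649 / 3110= 0.21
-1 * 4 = -4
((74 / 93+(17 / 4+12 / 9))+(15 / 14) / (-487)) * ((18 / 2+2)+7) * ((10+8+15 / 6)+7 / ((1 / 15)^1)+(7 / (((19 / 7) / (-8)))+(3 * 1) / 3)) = 97599190923 / 8031604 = 12151.89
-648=-648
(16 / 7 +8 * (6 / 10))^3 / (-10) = -7626496 / 214375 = -35.58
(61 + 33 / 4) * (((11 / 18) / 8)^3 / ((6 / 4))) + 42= 752836655 / 17915904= 42.02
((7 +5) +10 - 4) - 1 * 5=13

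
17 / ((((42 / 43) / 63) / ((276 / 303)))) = 100878 / 101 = 998.79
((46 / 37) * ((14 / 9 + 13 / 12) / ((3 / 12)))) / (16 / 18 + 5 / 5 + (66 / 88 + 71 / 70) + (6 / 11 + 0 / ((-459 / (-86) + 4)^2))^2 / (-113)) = 8365141400 / 2326983983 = 3.59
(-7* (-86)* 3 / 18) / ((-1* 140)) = -43 / 60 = -0.72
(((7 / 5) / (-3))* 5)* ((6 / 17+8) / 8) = -2.44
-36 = -36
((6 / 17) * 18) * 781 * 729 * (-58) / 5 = -3566402136 / 85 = -41957672.19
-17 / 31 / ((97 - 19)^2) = -17 / 188604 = -0.00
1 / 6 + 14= 85 / 6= 14.17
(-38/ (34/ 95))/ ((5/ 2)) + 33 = -161/ 17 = -9.47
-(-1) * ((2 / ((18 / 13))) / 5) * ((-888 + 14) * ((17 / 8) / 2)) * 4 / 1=-96577 / 90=-1073.08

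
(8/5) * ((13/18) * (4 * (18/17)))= 416/85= 4.89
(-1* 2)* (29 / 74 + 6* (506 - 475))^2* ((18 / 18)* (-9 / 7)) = 1712221641 / 19166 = 89336.41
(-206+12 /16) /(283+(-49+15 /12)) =-821 /941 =-0.87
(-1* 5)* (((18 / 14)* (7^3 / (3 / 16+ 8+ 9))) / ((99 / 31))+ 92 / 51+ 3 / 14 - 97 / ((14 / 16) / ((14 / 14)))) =217722719 / 431970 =504.02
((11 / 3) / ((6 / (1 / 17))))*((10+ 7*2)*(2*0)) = 0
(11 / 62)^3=0.01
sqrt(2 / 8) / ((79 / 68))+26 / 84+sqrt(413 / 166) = 2455 / 3318+sqrt(68558) / 166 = 2.32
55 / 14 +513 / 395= 28907 / 5530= 5.23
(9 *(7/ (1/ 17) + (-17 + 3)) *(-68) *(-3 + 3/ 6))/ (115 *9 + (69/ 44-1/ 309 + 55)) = 312028200/ 2120131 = 147.17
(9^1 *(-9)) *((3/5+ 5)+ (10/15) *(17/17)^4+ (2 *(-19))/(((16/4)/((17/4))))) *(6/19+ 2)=1215621/190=6398.01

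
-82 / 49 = -1.67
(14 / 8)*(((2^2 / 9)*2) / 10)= 7 / 45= 0.16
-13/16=-0.81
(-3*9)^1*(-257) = 6939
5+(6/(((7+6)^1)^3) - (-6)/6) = 13188/2197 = 6.00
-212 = -212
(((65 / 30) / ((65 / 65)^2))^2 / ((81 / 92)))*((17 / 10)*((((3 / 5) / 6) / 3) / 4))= 66079 / 874800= 0.08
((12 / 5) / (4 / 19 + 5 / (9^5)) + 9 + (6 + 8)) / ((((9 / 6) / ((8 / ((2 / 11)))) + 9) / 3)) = 6133832 / 537025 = 11.42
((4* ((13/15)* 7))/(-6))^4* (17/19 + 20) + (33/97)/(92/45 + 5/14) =63928972603472242/11434424686875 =5590.92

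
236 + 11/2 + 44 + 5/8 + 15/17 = 39033/136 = 287.01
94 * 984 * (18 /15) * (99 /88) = 624348 /5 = 124869.60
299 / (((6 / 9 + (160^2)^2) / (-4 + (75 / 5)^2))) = 198237 / 1966080002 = 0.00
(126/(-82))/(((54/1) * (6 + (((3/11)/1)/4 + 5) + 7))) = -154/97785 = -0.00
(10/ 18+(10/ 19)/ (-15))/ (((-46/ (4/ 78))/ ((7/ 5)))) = -623/ 766935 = -0.00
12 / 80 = 3 / 20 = 0.15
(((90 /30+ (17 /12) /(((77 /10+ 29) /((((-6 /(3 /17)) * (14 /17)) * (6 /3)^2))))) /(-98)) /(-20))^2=2122849 /4656791361600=0.00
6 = 6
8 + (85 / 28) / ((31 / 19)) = 8559 / 868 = 9.86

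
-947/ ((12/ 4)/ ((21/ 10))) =-6629/ 10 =-662.90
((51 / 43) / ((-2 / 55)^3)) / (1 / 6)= -147996.37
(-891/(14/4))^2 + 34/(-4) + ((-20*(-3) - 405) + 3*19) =6321991/98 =64510.11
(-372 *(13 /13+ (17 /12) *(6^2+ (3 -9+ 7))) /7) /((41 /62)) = -1232002 /287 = -4292.69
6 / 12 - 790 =-1579 / 2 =-789.50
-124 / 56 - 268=-3783 / 14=-270.21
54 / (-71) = -54 / 71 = -0.76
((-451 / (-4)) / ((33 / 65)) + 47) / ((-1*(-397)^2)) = -3229 / 1891308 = -0.00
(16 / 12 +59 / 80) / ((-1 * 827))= -497 / 198480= -0.00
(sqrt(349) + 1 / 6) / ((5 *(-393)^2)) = 1 / 4633470 + sqrt(349) / 772245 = 0.00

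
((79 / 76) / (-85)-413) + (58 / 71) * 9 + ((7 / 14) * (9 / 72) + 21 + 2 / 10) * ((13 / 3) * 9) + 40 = 850497611 / 1834640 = 463.58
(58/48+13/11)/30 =631/7920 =0.08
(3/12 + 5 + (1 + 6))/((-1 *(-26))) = 49/104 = 0.47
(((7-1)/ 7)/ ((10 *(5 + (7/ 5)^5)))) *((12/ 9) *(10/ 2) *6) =9375/ 28378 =0.33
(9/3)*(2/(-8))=-3/4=-0.75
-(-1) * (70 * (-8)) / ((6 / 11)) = -3080 / 3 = -1026.67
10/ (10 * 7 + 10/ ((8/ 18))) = 4/ 37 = 0.11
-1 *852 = -852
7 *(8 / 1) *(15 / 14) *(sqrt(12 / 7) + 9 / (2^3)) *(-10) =-1200 *sqrt(21) / 7 -675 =-1460.58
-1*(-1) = 1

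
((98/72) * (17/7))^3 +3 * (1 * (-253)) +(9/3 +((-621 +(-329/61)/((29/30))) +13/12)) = -111039993041/82534464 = -1345.38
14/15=0.93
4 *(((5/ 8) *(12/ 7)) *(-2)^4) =480/ 7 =68.57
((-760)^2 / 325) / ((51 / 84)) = 646912 / 221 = 2927.20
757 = 757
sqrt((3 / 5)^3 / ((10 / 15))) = 9* sqrt(10) / 50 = 0.57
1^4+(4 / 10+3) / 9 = 62 / 45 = 1.38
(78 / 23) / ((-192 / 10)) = -65 / 368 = -0.18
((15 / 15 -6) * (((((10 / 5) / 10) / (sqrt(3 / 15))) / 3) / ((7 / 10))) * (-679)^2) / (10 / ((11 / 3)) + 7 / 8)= -57959440 * sqrt(5) / 951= -136278.91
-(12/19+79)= -1513/19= -79.63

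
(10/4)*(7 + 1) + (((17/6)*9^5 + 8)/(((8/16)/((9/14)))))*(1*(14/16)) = 3011963/16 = 188247.69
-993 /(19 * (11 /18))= -85.52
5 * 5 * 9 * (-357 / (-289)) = 4725 / 17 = 277.94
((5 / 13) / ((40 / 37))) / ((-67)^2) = 37 / 466856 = 0.00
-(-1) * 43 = 43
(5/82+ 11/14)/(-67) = -243/19229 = -0.01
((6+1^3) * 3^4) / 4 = 567 / 4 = 141.75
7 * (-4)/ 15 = -28/ 15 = -1.87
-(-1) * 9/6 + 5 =13/2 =6.50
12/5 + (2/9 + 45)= 2143/45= 47.62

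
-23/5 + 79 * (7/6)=2627/30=87.57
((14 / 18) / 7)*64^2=4096 / 9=455.11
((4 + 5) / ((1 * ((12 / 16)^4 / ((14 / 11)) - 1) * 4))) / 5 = -8064 / 13465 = -0.60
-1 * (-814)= 814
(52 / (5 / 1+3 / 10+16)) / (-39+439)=13 / 2130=0.01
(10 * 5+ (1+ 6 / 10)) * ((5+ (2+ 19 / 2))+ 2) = 4773 / 5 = 954.60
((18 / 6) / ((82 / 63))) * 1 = 189 / 82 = 2.30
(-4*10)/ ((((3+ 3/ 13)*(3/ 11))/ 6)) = -5720/ 21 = -272.38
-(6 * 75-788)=338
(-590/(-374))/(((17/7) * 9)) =2065/28611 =0.07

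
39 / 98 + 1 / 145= 0.40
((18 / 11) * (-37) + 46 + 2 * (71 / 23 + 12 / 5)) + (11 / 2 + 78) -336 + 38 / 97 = -62746377 / 245410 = -255.68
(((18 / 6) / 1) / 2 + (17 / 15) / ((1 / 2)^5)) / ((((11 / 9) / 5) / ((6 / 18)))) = 103 / 2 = 51.50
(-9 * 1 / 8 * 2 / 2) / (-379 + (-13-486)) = 9 / 7024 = 0.00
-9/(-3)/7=3/7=0.43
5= 5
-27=-27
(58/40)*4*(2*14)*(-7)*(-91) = 517244/5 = 103448.80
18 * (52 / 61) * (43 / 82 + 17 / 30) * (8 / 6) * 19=86944 / 205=424.12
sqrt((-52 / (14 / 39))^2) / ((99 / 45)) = 5070 / 77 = 65.84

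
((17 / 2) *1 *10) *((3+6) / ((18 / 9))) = 765 / 2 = 382.50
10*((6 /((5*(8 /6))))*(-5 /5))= -9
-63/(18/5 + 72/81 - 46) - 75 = -137265/1868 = -73.48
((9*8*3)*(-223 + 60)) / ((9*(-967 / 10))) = 39120 / 967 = 40.46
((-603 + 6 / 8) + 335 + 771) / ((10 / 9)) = 3627 / 8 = 453.38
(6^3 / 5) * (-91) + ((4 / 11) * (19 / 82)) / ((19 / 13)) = -3931.14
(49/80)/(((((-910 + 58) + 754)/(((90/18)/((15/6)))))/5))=-1/16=-0.06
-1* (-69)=69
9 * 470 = 4230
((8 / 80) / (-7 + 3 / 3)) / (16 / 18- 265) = 3 / 47540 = 0.00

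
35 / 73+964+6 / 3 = 70553 / 73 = 966.48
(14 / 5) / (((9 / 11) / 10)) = 308 / 9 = 34.22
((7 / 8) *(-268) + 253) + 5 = 47 / 2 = 23.50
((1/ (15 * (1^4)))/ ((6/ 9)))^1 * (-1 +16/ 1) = 3/ 2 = 1.50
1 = 1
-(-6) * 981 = 5886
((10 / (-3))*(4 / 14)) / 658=-10 / 6909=-0.00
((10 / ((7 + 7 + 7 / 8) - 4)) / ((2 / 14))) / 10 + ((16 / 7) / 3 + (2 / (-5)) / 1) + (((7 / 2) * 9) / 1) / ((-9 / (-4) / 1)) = 45692 / 3045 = 15.01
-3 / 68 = -0.04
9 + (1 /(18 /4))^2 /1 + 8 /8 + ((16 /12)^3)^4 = 22117870 /531441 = 41.62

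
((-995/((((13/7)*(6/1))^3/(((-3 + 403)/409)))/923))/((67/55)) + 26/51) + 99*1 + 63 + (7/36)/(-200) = -629895015629999/1700542490400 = -370.41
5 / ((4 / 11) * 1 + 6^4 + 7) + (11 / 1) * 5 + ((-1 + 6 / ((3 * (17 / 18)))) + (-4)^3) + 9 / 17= -1791190 / 243729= -7.35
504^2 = 254016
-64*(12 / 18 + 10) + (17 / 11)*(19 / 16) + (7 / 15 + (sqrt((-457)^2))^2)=183188399 / 880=208168.64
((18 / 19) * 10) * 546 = 98280 / 19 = 5172.63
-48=-48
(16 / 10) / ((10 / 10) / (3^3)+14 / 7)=216 / 275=0.79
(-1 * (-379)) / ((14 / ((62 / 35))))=11749 / 245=47.96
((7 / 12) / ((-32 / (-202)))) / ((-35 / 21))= -707 / 320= -2.21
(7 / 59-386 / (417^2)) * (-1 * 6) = -2388898 / 3419817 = -0.70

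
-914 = -914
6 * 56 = 336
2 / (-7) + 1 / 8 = -9 / 56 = -0.16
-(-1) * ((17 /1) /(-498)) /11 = -17 /5478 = -0.00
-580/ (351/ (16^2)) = -423.02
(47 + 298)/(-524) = -0.66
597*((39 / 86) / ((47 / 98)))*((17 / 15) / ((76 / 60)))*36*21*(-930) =-13636053096120 / 38399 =-355114797.16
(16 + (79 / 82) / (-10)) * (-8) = -26082 / 205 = -127.23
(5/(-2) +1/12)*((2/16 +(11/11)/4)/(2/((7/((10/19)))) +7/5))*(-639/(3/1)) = 4107705/32992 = 124.51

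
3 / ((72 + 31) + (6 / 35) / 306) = 5355 / 183856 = 0.03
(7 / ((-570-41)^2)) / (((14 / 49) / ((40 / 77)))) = 140 / 4106531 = 0.00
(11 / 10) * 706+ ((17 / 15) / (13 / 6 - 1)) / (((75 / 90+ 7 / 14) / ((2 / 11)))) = 299042 / 385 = 776.73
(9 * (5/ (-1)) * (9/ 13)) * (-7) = 2835/ 13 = 218.08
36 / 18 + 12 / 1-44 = -30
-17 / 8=-2.12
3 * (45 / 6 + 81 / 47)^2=2255067 / 8836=255.21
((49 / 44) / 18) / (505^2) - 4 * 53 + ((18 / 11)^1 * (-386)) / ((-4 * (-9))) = -229.55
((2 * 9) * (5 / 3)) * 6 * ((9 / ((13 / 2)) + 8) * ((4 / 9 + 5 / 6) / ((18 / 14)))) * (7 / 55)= 274988 / 1287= 213.67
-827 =-827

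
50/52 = 25/26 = 0.96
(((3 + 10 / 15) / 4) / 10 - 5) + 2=-349 / 120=-2.91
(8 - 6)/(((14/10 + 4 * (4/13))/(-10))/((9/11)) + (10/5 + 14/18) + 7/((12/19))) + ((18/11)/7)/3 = 2752278/12197801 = 0.23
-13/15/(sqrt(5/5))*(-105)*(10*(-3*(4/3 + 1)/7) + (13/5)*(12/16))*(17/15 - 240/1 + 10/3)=172539.94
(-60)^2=3600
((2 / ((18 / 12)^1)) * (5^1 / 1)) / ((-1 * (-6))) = 10 / 9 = 1.11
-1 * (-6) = 6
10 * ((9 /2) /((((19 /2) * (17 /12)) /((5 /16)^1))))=675 /646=1.04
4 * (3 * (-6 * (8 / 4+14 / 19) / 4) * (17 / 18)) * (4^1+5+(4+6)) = -884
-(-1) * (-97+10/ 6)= -286/ 3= -95.33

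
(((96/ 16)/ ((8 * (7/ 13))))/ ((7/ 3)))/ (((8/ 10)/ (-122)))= -35685/ 392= -91.03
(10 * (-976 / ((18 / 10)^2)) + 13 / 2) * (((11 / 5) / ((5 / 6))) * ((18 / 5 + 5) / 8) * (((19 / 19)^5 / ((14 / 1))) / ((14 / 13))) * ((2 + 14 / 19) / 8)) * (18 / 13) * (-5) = 1340.06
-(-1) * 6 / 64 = 3 / 32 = 0.09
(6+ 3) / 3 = 3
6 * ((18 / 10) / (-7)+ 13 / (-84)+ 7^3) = 143887 / 70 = 2055.53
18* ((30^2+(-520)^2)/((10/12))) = 5860080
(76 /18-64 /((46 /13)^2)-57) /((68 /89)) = -24529379 /323748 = -75.77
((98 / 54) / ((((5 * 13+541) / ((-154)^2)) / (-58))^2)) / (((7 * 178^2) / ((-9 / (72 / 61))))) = -12623703094387 / 39269830806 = -321.46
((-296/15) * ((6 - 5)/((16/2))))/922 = -37/13830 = -0.00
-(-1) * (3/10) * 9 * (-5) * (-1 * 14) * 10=1890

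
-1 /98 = -0.01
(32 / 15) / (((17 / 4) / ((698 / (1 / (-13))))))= -1161472 / 255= -4554.79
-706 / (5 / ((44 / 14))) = -15532 / 35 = -443.77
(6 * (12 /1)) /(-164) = -18 /41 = -0.44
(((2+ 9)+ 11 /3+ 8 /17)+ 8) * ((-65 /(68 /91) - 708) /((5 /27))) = -28705329 /289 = -99326.40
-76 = -76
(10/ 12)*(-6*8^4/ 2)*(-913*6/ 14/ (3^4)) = 9349120/ 189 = 49466.24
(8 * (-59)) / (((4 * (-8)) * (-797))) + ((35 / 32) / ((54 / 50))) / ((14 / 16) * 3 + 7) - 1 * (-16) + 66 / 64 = 17.12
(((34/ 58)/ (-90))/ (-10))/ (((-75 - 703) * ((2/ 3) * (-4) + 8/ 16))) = 17/ 43995900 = 0.00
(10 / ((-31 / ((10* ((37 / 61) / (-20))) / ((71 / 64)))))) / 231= 11840 / 31014291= 0.00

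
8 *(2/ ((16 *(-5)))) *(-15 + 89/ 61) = 826/ 305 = 2.71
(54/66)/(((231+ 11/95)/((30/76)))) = 675/483032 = 0.00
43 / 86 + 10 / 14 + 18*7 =127.21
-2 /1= -2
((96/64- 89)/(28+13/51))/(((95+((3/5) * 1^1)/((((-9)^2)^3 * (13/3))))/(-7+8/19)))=0.21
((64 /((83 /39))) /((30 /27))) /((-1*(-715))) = 864 /22825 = 0.04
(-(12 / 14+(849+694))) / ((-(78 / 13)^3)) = 10807 / 1512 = 7.15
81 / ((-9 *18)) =-1 / 2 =-0.50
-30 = -30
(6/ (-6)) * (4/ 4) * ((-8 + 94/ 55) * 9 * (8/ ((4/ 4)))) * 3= 74736/ 55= 1358.84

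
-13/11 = -1.18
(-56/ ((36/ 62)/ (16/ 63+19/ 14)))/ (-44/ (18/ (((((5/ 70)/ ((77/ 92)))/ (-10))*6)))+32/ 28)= -1541785/ 12582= -122.54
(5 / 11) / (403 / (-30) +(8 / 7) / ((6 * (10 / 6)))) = -1050 / 30767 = -0.03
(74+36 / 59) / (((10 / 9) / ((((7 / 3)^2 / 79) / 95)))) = 107849 / 2213975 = 0.05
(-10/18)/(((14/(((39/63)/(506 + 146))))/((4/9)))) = -0.00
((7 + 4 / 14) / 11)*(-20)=-1020 / 77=-13.25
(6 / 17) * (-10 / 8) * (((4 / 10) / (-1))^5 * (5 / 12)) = 4 / 2125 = 0.00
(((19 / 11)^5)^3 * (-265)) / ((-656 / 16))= 23489.61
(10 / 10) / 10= 1 / 10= 0.10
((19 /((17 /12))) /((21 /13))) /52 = 19 /119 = 0.16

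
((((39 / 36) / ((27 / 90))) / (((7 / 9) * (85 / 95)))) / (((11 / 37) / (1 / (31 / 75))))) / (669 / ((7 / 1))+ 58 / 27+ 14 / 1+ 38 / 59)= 5459410125 / 14526899398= 0.38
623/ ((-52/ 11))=-131.79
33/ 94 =0.35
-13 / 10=-1.30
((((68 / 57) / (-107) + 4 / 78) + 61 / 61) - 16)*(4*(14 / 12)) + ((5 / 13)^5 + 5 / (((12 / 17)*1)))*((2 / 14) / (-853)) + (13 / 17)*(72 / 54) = -27108595142763145 / 394052959410084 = -68.79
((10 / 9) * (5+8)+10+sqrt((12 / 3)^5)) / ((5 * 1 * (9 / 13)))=6604 / 405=16.31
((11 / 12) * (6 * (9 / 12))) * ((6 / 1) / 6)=33 / 8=4.12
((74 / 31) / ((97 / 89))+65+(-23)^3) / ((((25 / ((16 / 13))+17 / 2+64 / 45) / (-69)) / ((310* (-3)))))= -25680566.46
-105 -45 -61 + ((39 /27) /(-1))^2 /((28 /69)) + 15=-144289 /756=-190.86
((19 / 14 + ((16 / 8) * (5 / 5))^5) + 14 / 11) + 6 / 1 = 6257 / 154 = 40.63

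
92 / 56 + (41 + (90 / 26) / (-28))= 2211 / 52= 42.52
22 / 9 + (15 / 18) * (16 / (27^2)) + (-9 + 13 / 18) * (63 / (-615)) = 2968607 / 896670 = 3.31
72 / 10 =36 / 5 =7.20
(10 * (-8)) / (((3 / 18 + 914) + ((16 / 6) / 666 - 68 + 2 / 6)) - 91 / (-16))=-1278720 / 13621429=-0.09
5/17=0.29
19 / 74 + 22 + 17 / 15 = 25963 / 1110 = 23.39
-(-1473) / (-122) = -1473 / 122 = -12.07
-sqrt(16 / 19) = -4 * sqrt(19) / 19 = -0.92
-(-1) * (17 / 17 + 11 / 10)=21 / 10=2.10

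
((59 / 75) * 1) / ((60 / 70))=0.92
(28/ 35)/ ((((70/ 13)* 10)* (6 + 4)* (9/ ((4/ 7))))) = 0.00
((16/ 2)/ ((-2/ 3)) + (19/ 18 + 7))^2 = 5041/ 324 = 15.56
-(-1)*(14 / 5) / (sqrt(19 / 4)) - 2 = -2 + 28*sqrt(19) / 95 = -0.72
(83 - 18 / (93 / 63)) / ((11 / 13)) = 28535 / 341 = 83.68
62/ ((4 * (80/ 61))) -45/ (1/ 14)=-98909/ 160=-618.18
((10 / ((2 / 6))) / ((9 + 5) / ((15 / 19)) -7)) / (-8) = -225 / 644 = -0.35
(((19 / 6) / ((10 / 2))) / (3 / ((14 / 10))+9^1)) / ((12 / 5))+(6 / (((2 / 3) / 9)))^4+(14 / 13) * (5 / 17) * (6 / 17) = 69865861524181 / 1623024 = 43046721.14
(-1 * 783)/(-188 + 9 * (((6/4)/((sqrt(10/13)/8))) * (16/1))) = -42282 * sqrt(130)/1202011 - 184005/4808044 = -0.44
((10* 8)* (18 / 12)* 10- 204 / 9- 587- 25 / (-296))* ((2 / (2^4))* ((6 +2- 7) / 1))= 524291 / 7104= 73.80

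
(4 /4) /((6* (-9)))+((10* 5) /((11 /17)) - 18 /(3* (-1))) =49453 /594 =83.25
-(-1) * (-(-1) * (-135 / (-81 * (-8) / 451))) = -2255 / 24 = -93.96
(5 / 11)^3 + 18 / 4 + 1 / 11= 12471 / 2662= 4.68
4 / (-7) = -4 / 7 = -0.57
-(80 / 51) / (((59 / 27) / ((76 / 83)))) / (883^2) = -54720 / 64908329561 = -0.00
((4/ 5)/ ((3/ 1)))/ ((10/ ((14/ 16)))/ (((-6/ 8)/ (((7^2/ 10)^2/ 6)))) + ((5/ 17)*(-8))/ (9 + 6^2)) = -51/ 11672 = -0.00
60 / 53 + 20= 1120 / 53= 21.13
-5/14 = -0.36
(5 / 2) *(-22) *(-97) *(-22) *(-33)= 3873210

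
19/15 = 1.27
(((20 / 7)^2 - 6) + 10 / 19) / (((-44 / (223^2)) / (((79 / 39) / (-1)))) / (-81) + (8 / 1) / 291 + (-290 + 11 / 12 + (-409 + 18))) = -103054421967264 / 26057129255354981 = -0.00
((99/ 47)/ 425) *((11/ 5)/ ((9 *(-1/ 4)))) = -484/ 99875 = -0.00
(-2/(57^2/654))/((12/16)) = -1744/3249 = -0.54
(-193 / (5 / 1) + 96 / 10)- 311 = -340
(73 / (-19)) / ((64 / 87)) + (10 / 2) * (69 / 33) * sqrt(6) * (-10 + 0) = -1150 * sqrt(6) / 11-6351 / 1216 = -261.31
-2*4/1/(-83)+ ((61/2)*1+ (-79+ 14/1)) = -5711/166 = -34.40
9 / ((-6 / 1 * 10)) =-3 / 20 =-0.15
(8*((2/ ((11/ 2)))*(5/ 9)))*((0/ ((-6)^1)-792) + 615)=-9440/ 33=-286.06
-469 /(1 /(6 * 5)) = -14070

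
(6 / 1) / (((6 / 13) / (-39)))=-507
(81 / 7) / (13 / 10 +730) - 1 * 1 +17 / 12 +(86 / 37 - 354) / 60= -205649139 / 37881340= -5.43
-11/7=-1.57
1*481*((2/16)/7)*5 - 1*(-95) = 7725/56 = 137.95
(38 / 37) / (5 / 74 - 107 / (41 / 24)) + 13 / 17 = 2414779 / 3227059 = 0.75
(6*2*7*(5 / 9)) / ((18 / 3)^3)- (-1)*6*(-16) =-15517 / 162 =-95.78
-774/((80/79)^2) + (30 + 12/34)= -39408339/54400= -724.42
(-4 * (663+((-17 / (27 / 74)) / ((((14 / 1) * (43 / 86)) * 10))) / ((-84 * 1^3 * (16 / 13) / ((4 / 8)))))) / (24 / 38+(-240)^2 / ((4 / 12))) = -0.02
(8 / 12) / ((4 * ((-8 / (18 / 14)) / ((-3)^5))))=729 / 112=6.51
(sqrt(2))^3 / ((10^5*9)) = sqrt(2) / 450000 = 0.00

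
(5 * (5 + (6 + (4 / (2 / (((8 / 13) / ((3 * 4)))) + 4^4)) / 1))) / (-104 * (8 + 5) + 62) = -0.04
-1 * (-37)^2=-1369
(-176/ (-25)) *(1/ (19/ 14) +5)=19184/ 475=40.39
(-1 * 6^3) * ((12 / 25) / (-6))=432 / 25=17.28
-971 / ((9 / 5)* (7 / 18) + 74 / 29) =-281590 / 943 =-298.61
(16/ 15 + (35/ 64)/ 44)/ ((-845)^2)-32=-965133266419/ 30160416000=-32.00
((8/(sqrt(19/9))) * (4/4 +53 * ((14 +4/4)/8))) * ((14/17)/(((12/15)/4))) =168630 * sqrt(19)/323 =2275.67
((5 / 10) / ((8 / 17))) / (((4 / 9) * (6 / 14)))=357 / 64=5.58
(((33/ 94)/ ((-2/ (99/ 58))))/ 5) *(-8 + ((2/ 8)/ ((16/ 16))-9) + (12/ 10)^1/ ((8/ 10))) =199287/ 218080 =0.91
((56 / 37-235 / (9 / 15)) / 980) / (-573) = 43307 / 62330940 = 0.00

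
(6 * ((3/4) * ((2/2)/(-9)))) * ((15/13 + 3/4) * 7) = -693/104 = -6.66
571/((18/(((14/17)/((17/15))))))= 19985/867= 23.05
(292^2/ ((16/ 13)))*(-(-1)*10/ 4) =346385/ 2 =173192.50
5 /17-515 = -8750 /17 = -514.71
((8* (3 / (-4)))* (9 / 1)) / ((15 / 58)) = -1044 / 5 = -208.80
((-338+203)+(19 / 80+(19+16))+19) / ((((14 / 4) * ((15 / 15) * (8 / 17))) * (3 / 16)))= -15691 / 60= -261.52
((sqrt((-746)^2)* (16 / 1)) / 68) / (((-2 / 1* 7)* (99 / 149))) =-222308 / 11781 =-18.87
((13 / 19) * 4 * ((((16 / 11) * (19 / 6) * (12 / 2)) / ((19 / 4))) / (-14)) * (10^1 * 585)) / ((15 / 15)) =-9734400 / 1463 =-6653.73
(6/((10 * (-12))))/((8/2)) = -1/80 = -0.01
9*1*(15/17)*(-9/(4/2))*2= -1215/17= -71.47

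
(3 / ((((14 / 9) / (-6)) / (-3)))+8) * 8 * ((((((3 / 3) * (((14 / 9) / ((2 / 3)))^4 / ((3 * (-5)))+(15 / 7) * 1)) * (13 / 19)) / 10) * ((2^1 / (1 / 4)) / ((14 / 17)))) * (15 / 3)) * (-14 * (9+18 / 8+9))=-749600176 / 13965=-53677.06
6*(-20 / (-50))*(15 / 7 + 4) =516 / 35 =14.74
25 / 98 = 0.26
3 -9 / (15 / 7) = -6 / 5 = -1.20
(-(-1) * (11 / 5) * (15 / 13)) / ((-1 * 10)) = -33 / 130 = -0.25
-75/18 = -25/6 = -4.17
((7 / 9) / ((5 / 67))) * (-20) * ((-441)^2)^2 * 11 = -86723613974844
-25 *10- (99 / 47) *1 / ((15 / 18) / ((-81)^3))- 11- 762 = 315435549 / 235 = 1342278.93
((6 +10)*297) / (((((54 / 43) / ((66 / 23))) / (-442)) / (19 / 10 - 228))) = 124792331664 / 115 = 1085150710.12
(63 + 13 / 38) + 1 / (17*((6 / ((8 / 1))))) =122909 / 1938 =63.42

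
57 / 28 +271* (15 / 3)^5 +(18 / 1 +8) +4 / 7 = 23713301 / 28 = 846903.61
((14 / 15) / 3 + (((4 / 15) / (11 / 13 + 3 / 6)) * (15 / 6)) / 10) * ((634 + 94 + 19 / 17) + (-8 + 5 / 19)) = 132347408 / 508725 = 260.16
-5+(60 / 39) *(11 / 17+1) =-545 / 221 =-2.47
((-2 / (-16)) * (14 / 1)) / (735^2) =1 / 308700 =0.00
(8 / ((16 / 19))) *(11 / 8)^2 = 2299 / 128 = 17.96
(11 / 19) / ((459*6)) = 11 / 52326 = 0.00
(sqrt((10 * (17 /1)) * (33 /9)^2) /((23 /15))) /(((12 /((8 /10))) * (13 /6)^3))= 792 * sqrt(170) /50531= 0.20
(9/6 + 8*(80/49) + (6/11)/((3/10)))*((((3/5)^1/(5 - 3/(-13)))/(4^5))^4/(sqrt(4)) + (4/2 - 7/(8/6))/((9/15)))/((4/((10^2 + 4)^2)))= -129541759684325942955440067031/539973986701258260480000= -239903.70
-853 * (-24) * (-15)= -307080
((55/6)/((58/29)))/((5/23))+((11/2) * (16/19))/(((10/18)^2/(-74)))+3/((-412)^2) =-1089.38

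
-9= -9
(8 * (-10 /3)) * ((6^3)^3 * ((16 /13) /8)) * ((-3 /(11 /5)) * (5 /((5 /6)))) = 338272313.29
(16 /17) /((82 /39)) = 312 /697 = 0.45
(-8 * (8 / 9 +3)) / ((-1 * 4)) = 7.78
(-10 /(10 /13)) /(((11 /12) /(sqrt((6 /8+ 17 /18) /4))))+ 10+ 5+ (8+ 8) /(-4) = 11 - 13 * sqrt(61) /11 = 1.77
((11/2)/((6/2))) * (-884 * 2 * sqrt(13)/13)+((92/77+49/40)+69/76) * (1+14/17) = 6036847/994840 - 748 * sqrt(13)/3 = -892.92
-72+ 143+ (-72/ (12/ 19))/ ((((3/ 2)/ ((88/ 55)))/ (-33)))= 4083.80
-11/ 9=-1.22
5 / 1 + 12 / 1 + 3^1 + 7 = 27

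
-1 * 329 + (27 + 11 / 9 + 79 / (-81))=-24442 / 81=-301.75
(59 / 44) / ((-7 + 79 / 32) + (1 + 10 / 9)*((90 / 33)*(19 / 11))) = 15576 / 62885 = 0.25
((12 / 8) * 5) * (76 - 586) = -3825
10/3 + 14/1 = 52/3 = 17.33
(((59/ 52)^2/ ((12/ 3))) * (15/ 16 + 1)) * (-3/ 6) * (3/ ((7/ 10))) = -1618665/ 1211392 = -1.34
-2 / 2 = -1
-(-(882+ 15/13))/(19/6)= 68886/247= 278.89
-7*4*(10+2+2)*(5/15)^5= -392/243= -1.61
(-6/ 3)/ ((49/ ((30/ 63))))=-20/ 1029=-0.02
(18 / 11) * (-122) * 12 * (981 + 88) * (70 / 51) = -657306720 / 187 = -3515009.20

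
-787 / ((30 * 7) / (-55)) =8657 / 42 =206.12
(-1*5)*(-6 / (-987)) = -10 / 329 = -0.03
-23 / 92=-0.25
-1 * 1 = -1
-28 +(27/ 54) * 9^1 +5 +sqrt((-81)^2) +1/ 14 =438/ 7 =62.57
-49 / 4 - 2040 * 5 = -40849 / 4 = -10212.25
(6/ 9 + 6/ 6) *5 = 25/ 3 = 8.33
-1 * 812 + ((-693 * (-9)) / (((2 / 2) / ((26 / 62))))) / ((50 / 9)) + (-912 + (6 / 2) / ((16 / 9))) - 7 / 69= -1070886967 / 855600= -1251.62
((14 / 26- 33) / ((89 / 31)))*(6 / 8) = -19623 / 2314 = -8.48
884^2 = 781456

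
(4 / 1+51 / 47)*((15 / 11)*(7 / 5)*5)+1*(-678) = -325431 / 517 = -629.46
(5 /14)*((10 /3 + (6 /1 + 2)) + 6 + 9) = 395 /42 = 9.40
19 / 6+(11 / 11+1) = 31 / 6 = 5.17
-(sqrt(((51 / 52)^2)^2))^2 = -6765201 / 7311616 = -0.93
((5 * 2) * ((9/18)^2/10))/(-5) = -1/20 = -0.05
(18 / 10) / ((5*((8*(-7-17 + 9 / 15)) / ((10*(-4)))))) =1 / 13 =0.08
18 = 18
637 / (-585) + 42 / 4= 847 / 90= 9.41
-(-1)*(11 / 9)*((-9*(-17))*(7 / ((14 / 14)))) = 1309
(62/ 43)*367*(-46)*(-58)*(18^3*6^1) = 2124282858624/ 43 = 49401926944.74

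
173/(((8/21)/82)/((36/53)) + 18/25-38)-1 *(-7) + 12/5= 171802796/36103715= 4.76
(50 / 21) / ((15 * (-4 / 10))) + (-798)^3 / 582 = -5335783141 / 6111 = -873144.03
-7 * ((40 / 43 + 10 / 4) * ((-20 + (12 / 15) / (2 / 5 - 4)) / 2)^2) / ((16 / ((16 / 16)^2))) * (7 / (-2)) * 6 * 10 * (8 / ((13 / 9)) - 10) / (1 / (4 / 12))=-1335136075 / 27864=-47916.17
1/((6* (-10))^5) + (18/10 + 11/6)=2825279999/777600000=3.63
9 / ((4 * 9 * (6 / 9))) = 3 / 8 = 0.38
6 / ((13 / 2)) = 12 / 13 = 0.92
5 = 5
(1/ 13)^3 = 1/ 2197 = 0.00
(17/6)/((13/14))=119/39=3.05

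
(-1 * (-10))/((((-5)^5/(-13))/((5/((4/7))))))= 91/250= 0.36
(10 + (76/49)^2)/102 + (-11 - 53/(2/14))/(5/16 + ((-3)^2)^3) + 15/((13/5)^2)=62673872510/34497263073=1.82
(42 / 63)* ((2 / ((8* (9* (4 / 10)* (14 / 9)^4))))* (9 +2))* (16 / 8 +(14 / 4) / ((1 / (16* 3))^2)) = 701.54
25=25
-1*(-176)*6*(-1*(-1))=1056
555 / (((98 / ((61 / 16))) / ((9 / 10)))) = 60939 / 3136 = 19.43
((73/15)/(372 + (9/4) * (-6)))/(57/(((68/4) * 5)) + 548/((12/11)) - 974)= -1241/43057284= -0.00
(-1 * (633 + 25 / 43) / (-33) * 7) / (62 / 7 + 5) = 1334956 / 137643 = 9.70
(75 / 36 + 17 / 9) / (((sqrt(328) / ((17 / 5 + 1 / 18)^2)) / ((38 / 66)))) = 23890087 * sqrt(82) / 143467200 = 1.51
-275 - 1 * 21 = -296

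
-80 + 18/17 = -1342/17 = -78.94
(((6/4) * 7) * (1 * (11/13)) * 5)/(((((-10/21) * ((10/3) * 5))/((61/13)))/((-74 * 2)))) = 32846121/8450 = 3887.11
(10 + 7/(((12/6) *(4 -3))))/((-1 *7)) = -27/14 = -1.93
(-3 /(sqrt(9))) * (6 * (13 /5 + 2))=-138 /5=-27.60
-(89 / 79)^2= -7921 / 6241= -1.27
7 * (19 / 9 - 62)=-419.22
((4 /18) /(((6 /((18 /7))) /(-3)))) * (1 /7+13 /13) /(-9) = 0.04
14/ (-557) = -14/ 557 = -0.03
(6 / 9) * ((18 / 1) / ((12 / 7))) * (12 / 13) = 84 / 13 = 6.46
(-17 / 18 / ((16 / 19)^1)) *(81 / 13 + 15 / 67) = -302651 / 41808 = -7.24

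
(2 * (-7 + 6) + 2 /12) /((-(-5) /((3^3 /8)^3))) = -72171 /5120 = -14.10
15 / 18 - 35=-205 / 6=-34.17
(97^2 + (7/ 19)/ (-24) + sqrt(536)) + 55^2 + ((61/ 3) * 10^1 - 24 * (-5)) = 2 * sqrt(134) + 5817337/ 456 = 12780.47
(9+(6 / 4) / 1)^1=21 / 2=10.50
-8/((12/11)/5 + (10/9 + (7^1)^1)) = -3960/4123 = -0.96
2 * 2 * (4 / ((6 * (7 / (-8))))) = -64 / 21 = -3.05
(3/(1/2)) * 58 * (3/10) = 522/5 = 104.40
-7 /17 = -0.41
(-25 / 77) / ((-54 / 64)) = 800 / 2079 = 0.38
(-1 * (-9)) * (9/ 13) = 81/ 13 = 6.23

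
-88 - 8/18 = -796/9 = -88.44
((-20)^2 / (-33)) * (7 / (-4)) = 21.21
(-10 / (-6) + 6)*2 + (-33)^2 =3313 / 3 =1104.33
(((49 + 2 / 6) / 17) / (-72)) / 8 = -37 / 7344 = -0.01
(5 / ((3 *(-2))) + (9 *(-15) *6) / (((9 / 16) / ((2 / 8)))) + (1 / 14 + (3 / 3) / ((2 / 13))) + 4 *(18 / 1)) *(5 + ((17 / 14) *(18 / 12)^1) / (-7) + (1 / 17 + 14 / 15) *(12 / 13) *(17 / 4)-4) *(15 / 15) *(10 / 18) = -77733235 / 107016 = -726.37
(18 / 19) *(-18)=-324 / 19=-17.05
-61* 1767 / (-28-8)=35929 / 12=2994.08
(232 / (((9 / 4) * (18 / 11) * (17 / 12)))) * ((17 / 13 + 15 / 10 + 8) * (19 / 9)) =54500512 / 53703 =1014.85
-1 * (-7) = 7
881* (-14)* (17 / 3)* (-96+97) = -209678 / 3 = -69892.67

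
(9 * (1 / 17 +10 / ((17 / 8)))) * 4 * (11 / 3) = 10692 / 17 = 628.94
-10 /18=-5 /9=-0.56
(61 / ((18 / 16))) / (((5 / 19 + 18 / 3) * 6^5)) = 1159 / 1041012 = 0.00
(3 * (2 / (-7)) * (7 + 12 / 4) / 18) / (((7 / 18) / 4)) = -240 / 49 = -4.90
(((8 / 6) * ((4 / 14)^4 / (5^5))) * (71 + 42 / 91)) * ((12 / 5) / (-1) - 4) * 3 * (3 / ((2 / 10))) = -5707776 / 97540625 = -0.06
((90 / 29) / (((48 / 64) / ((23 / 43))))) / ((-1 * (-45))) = 0.05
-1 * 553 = -553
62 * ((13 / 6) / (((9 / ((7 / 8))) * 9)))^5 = 193449964981 / 444223250467651584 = 0.00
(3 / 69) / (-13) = -1 / 299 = -0.00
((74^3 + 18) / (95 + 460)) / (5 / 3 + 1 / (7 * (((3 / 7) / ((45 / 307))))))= 62204647 / 146150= 425.62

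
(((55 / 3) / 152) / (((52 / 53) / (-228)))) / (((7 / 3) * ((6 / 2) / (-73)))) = 212795 / 728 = 292.30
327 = 327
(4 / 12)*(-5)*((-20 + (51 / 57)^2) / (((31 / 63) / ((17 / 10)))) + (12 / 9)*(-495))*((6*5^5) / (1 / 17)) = 4318196615625 / 11191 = 385863338.01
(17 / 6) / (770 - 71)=17 / 4194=0.00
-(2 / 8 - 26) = 25.75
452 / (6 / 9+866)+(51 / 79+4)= 265331 / 51350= 5.17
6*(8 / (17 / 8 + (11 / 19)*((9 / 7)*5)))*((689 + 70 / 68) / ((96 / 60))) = 374437560 / 105757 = 3540.55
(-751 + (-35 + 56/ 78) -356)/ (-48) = 22255/ 936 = 23.78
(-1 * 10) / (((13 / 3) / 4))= -120 / 13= -9.23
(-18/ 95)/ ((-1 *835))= 18/ 79325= 0.00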